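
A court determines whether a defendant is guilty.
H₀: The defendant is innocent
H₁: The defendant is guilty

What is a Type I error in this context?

Answer: Convicting an innocent person

Derivation:
Type I error: rejecting H₀ when it is actually true (false positive).
Type II error: failing to reject H₀ when H₁ is actually true (false negative).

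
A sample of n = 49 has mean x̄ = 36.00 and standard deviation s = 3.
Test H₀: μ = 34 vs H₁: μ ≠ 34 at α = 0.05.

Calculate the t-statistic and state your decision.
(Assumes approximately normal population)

df = n - 1 = 48
SE = s/√n = 3/√49 = 0.4286
t = (x̄ - μ₀)/SE = (36.00 - 34)/0.4286 = 4.6664
Critical value: t_{0.025,48} = ±2.011
p-value < 0.0001
Decision: reject H₀

Answer: t = 4.6664, reject H₀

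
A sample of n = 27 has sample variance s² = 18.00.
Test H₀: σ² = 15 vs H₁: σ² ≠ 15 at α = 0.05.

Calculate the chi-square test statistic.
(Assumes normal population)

df = n - 1 = 26
χ² = (n-1)s²/σ₀² = 26×18.00/15 = 31.2000
Critical values: χ²_{0.975,26} = 13.844, χ²_{0.025,26} = 41.923
Rejection region: χ² < 13.844 or χ² > 41.923
Decision: fail to reject H₀

Answer: χ² = 31.2000, fail to reject H₀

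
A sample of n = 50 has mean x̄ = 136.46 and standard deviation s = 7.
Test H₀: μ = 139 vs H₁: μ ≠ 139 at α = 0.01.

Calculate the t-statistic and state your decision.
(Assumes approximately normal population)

df = n - 1 = 49
SE = s/√n = 7/√50 = 0.9899
t = (x̄ - μ₀)/SE = (136.46 - 139)/0.9899 = -2.5659
Critical value: t_{0.005,49} = ±2.680
p-value ≈ 0.0134
Decision: fail to reject H₀

Answer: t = -2.5659, fail to reject H₀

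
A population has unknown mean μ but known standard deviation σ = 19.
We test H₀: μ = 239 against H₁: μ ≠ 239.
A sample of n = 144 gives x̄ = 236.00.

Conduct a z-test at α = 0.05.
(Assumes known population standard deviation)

Answer: z = -1.8948, fail to reject H₀

Derivation:
Standard error: SE = σ/√n = 19/√144 = 1.5833
z-statistic: z = (x̄ - μ₀)/SE = (236.00 - 239)/1.5833 = -1.8948
Critical value: ±1.960
p-value = 0.0581
Decision: fail to reject H₀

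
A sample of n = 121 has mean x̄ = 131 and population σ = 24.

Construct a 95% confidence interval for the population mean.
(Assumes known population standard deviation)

Answer: (126.7237, 135.2763)

Derivation:
Confidence level: 95%, α = 0.05
z_0.025 = 1.960
SE = σ/√n = 24/√121 = 2.1818
Margin of error = 1.960 × 2.1818 = 4.2763
CI: x̄ ± margin = 131 ± 4.2763
CI: (126.7237, 135.2763)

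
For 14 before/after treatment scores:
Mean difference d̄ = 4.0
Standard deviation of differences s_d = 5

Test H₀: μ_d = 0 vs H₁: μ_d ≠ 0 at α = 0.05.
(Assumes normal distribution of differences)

df = n - 1 = 13
SE = s_d/√n = 5/√14 = 1.3363
t = d̄/SE = 4.0/1.3363 = 2.9933
Critical value: t_{0.025,13} = ±2.160
p-value ≈ 0.0104
Decision: reject H₀

Answer: t = 2.9933, reject H₀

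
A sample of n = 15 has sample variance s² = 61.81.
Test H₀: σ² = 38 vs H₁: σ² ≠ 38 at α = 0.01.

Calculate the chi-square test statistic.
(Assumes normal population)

Answer: χ² = 22.7721, fail to reject H₀

Derivation:
df = n - 1 = 14
χ² = (n-1)s²/σ₀² = 14×61.81/38 = 22.7721
Critical values: χ²_{0.995,14} = 4.075, χ²_{0.005,14} = 31.319
Rejection region: χ² < 4.075 or χ² > 31.319
Decision: fail to reject H₀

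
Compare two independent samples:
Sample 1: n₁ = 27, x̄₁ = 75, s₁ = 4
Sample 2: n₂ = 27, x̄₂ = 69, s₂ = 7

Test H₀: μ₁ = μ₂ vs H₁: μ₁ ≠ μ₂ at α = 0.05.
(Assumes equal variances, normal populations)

Pooled variance: s²_p = [26×4² + 26×7²]/(52) = 32.5000
s_p = 5.7009
SE = s_p×√(1/n₁ + 1/n₂) = 5.7009×√(1/27 + 1/27) = 1.5516
t = (x̄₁ - x̄₂)/SE = (75 - 69)/1.5516 = 3.8670
df = 52, t-critical = ±2.007
Decision: reject H₀

Answer: t = 3.8670, reject H₀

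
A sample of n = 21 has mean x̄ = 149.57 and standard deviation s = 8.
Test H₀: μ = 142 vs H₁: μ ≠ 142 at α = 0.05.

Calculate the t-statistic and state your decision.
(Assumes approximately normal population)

df = n - 1 = 20
SE = s/√n = 8/√21 = 1.7457
t = (x̄ - μ₀)/SE = (149.57 - 142)/1.7457 = 4.3364
Critical value: t_{0.025,20} = ±2.086
p-value ≈ 0.0003
Decision: reject H₀

Answer: t = 4.3364, reject H₀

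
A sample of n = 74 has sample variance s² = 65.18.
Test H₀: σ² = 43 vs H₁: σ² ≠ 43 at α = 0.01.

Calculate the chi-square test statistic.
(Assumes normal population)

df = n - 1 = 73
χ² = (n-1)s²/σ₀² = 73×65.18/43 = 110.6544
Critical values: χ²_{0.995,73} = 45.629, χ²_{0.005,73} = 107.862
Rejection region: χ² < 45.629 or χ² > 107.862
Decision: reject H₀

Answer: χ² = 110.6544, reject H₀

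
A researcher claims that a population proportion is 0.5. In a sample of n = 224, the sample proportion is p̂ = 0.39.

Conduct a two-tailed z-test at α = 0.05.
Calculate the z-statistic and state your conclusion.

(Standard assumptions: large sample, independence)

H₀: p = 0.5, H₁: p ≠ 0.5
Standard error: SE = √(p₀(1-p₀)/n) = √(0.5×0.5/224) = 0.033408
z-statistic: z = (p̂ - p₀)/SE = (0.39 - 0.5)/0.033408 = -3.2926
Critical value: z_0.025 = ±1.960
p-value = 0.0010
Decision: reject H₀ at α = 0.05

Answer: z = -3.2926, reject H₀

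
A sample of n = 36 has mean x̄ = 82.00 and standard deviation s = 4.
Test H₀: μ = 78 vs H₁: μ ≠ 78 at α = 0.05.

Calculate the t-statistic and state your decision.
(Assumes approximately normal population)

df = n - 1 = 35
SE = s/√n = 4/√36 = 0.6667
t = (x̄ - μ₀)/SE = (82.00 - 78)/0.6667 = 5.9997
Critical value: t_{0.025,35} = ±2.030
p-value < 0.0001
Decision: reject H₀

Answer: t = 5.9997, reject H₀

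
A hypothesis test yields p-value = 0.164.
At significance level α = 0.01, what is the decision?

Answer: fail to reject H₀

Derivation:
Compare p-value to α:
0.164 ≥ 0.01
Decision: fail to reject H₀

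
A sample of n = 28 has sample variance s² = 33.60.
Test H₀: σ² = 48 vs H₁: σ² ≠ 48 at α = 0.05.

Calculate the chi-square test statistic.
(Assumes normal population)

Answer: χ² = 18.9000, fail to reject H₀

Derivation:
df = n - 1 = 27
χ² = (n-1)s²/σ₀² = 27×33.60/48 = 18.9000
Critical values: χ²_{0.975,27} = 14.573, χ²_{0.025,27} = 43.195
Rejection region: χ² < 14.573 or χ² > 43.195
Decision: fail to reject H₀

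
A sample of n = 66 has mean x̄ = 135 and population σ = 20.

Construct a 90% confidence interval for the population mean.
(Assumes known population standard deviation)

Confidence level: 90%, α = 0.1
z_0.05 = 1.645
SE = σ/√n = 20/√66 = 2.4618
Margin of error = 1.645 × 2.4618 = 4.0497
CI: x̄ ± margin = 135 ± 4.0497
CI: (130.9503, 139.0497)

Answer: (130.9503, 139.0497)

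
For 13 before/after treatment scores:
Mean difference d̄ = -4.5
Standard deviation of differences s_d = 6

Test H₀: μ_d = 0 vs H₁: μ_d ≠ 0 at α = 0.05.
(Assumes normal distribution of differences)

Answer: t = -2.7042, reject H₀

Derivation:
df = n - 1 = 12
SE = s_d/√n = 6/√13 = 1.6641
t = d̄/SE = -4.5/1.6641 = -2.7042
Critical value: t_{0.025,12} = ±2.179
p-value ≈ 0.0192
Decision: reject H₀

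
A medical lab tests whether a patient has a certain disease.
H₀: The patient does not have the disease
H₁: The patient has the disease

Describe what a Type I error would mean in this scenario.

Answer: Diagnosing a healthy patient as having the disease (false positive)

Derivation:
Type I error: rejecting H₀ when it is actually true (false positive).
Type II error: failing to reject H₀ when H₁ is actually true (false negative).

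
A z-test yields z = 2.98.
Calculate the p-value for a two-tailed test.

Answer: p-value ≈ 0.0029

Derivation:
For z = 2.98:
p = 2×P(Z > |2.98|) = 2×(1 - Φ(2.98)) = 0.0029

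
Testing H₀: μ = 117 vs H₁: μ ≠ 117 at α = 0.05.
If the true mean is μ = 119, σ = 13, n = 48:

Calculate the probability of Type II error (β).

SE = σ/√n = 13/√48 = 1.8764
Critical values: μ₀ ± z_0.025×SE = 117 ± 1.960×1.8764
Acceptance region: (113.3223, 120.6777)
Under H₁ (μ = 119): z_high = (120.6777 - 119)/1.8764 = 0.8941, z_low = (113.3223 - 119)/1.8764 = -3.0258
β = P(not reject | H₁) = Φ(0.8941) - Φ(-3.0258) ≈ 0.8131

Answer: β ≈ 0.8131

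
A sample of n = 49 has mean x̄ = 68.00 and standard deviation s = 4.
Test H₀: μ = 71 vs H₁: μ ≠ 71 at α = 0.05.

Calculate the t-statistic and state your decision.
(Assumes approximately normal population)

Answer: t = -5.2503, reject H₀

Derivation:
df = n - 1 = 48
SE = s/√n = 4/√49 = 0.5714
t = (x̄ - μ₀)/SE = (68.00 - 71)/0.5714 = -5.2503
Critical value: t_{0.025,48} = ±2.011
p-value < 0.0001
Decision: reject H₀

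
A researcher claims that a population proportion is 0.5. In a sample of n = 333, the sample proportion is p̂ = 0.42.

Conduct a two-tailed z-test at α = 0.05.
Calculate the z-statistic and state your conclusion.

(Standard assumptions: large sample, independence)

H₀: p = 0.5, H₁: p ≠ 0.5
Standard error: SE = √(p₀(1-p₀)/n) = √(0.5×0.5/333) = 0.027400
z-statistic: z = (p̂ - p₀)/SE = (0.42 - 0.5)/0.027400 = -2.9197
Critical value: z_0.025 = ±1.960
p-value = 0.0035
Decision: reject H₀ at α = 0.05

Answer: z = -2.9197, reject H₀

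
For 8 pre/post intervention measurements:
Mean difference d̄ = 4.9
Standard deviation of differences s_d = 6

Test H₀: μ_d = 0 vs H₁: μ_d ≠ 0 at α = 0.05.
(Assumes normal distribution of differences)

Answer: t = 2.3099, fail to reject H₀

Derivation:
df = n - 1 = 7
SE = s_d/√n = 6/√8 = 2.1213
t = d̄/SE = 4.9/2.1213 = 2.3099
Critical value: t_{0.025,7} = ±2.365
p-value ≈ 0.0542
Decision: fail to reject H₀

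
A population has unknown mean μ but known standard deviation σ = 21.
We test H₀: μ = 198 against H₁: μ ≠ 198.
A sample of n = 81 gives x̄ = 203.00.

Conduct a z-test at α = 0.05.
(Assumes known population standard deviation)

Answer: z = 2.1429, reject H₀

Derivation:
Standard error: SE = σ/√n = 21/√81 = 2.3333
z-statistic: z = (x̄ - μ₀)/SE = (203.00 - 198)/2.3333 = 2.1429
Critical value: ±1.960
p-value = 0.0321
Decision: reject H₀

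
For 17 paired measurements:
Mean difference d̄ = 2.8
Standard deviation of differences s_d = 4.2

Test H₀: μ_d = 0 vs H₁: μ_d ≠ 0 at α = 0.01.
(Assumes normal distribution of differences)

Answer: t = 2.7489, fail to reject H₀

Derivation:
df = n - 1 = 16
SE = s_d/√n = 4.2/√17 = 1.0186
t = d̄/SE = 2.8/1.0186 = 2.7489
Critical value: t_{0.005,16} = ±2.921
p-value ≈ 0.0143
Decision: fail to reject H₀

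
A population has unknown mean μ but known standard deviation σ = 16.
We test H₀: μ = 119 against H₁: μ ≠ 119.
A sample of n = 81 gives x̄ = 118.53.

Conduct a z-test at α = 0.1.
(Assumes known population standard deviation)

Standard error: SE = σ/√n = 16/√81 = 1.7778
z-statistic: z = (x̄ - μ₀)/SE = (118.53 - 119)/1.7778 = -0.2644
Critical value: ±1.645
p-value = 0.7915
Decision: fail to reject H₀

Answer: z = -0.2644, fail to reject H₀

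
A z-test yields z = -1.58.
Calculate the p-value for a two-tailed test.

Answer: p-value ≈ 0.1141

Derivation:
For z = -1.58:
p = 2×P(Z > |-1.58|) = 2×(1 - Φ(1.58)) = 0.1141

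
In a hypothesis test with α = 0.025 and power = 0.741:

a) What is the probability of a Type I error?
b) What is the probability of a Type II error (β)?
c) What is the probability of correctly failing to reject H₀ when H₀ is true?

Answer: a) 0.025, b) 0.259, c) 0.975

Derivation:
a) Type I error probability = α = 0.025
b) Power = P(reject H₀ | H₁ true) = 1 - β = 0.741, so Type II error probability = β = 1 - Power = 0.259
c) P(fail to reject H₀ | H₀ true) = 1 - α = 0.975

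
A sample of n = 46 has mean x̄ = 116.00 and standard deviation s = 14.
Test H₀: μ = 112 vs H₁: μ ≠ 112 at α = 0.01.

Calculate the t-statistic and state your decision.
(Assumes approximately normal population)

df = n - 1 = 45
SE = s/√n = 14/√46 = 2.0642
t = (x̄ - μ₀)/SE = (116.00 - 112)/2.0642 = 1.9378
Critical value: t_{0.005,45} = ±2.690
p-value ≈ 0.0589
Decision: fail to reject H₀

Answer: t = 1.9378, fail to reject H₀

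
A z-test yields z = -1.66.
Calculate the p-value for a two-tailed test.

For z = -1.66:
p = 2×P(Z > |-1.66|) = 2×(1 - Φ(1.66)) = 0.0969

Answer: p-value ≈ 0.0969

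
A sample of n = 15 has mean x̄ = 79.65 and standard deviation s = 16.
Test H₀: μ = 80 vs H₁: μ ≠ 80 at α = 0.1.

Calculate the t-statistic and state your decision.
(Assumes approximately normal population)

Answer: t = -0.0847, fail to reject H₀

Derivation:
df = n - 1 = 14
SE = s/√n = 16/√15 = 4.1312
t = (x̄ - μ₀)/SE = (79.65 - 80)/4.1312 = -0.0847
Critical value: t_{0.05,14} = ±1.761
p-value ≈ 0.9337
Decision: fail to reject H₀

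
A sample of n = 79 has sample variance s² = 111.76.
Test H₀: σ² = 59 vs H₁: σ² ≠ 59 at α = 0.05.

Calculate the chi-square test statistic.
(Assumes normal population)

Answer: χ² = 147.7505, reject H₀

Derivation:
df = n - 1 = 78
χ² = (n-1)s²/σ₀² = 78×111.76/59 = 147.7505
Critical values: χ²_{0.975,78} = 55.466, χ²_{0.025,78} = 104.316
Rejection region: χ² < 55.466 or χ² > 104.316
Decision: reject H₀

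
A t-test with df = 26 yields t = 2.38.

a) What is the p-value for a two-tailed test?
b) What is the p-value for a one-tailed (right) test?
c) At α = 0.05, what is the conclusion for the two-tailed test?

Answer: a) 0.0249, b) 0.0125, c) reject H₀

Derivation:
Using t-distribution with df = 26:
a) Two-tailed: p = 2×P(T > 2.38) = 0.0249
b) One-tailed: p = P(T > 2.38) = 0.0125
c) 0.0249 < 0.05, reject H₀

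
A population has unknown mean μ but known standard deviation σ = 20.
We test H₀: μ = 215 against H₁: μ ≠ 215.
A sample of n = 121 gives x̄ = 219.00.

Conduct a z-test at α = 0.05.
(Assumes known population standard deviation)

Standard error: SE = σ/√n = 20/√121 = 1.8182
z-statistic: z = (x̄ - μ₀)/SE = (219.00 - 215)/1.8182 = 2.2000
Critical value: ±1.960
p-value = 0.0278
Decision: reject H₀

Answer: z = 2.2000, reject H₀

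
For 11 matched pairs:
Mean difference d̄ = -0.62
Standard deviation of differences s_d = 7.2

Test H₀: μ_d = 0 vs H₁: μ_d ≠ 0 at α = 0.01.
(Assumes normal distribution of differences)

Answer: t = -0.2856, fail to reject H₀

Derivation:
df = n - 1 = 10
SE = s_d/√n = 7.2/√11 = 2.1709
t = d̄/SE = -0.62/2.1709 = -0.2856
Critical value: t_{0.005,10} = ±3.169
p-value ≈ 0.7810
Decision: fail to reject H₀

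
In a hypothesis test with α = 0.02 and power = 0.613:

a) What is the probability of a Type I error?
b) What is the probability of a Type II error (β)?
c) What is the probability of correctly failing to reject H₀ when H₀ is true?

a) Type I error probability = α = 0.02
b) Power = P(reject H₀ | H₁ true) = 1 - β = 0.613, so Type II error probability = β = 1 - Power = 0.387
c) P(fail to reject H₀ | H₀ true) = 1 - α = 0.98

Answer: a) 0.02, b) 0.387, c) 0.98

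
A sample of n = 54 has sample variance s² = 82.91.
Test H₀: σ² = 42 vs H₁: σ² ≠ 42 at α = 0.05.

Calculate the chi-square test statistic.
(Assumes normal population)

df = n - 1 = 53
χ² = (n-1)s²/σ₀² = 53×82.91/42 = 104.6245
Critical values: χ²_{0.975,53} = 34.776, χ²_{0.025,53} = 75.002
Rejection region: χ² < 34.776 or χ² > 75.002
Decision: reject H₀

Answer: χ² = 104.6245, reject H₀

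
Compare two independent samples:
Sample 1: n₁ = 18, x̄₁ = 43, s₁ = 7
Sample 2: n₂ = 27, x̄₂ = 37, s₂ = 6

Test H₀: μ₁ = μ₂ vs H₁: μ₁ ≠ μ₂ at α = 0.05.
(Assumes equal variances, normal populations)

Pooled variance: s²_p = [17×7² + 26×6²]/(43) = 41.1395
s_p = 6.4140
SE = s_p×√(1/n₁ + 1/n₂) = 6.4140×√(1/18 + 1/27) = 1.9517
t = (x̄₁ - x̄₂)/SE = (43 - 37)/1.9517 = 3.0742
df = 43, t-critical = ±2.017
Decision: reject H₀

Answer: t = 3.0742, reject H₀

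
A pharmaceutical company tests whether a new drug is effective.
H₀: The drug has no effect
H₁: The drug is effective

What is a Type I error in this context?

Answer: Concluding the drug is effective when it actually has no effect

Derivation:
Type I error: rejecting H₀ when it is actually true (false positive).
Type II error: failing to reject H₀ when H₁ is actually true (false negative).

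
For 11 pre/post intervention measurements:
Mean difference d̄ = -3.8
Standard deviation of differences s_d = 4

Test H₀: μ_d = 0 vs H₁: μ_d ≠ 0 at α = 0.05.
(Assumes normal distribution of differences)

df = n - 1 = 10
SE = s_d/√n = 4/√11 = 1.2060
t = d̄/SE = -3.8/1.2060 = -3.1509
Critical value: t_{0.025,10} = ±2.228
p-value ≈ 0.0103
Decision: reject H₀

Answer: t = -3.1509, reject H₀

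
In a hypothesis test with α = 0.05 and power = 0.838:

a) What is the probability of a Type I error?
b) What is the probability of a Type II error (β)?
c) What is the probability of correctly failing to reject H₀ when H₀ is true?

Answer: a) 0.05, b) 0.162, c) 0.95

Derivation:
a) Type I error probability = α = 0.05
b) Power = P(reject H₀ | H₁ true) = 1 - β = 0.838, so Type II error probability = β = 1 - Power = 0.162
c) P(fail to reject H₀ | H₀ true) = 1 - α = 0.95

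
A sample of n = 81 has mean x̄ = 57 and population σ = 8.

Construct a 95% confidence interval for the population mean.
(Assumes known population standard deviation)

Answer: (55.2578, 58.7422)

Derivation:
Confidence level: 95%, α = 0.05
z_0.025 = 1.960
SE = σ/√n = 8/√81 = 0.8889
Margin of error = 1.960 × 0.8889 = 1.7422
CI: x̄ ± margin = 57 ± 1.7422
CI: (55.2578, 58.7422)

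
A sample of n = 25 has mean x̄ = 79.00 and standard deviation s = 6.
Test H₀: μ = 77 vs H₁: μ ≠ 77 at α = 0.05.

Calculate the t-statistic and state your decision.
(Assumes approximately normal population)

Answer: t = 1.6667, fail to reject H₀

Derivation:
df = n - 1 = 24
SE = s/√n = 6/√25 = 1.2000
t = (x̄ - μ₀)/SE = (79.00 - 77)/1.2000 = 1.6667
Critical value: t_{0.025,24} = ±2.064
p-value ≈ 0.1086
Decision: fail to reject H₀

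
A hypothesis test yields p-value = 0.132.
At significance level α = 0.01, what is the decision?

Answer: fail to reject H₀

Derivation:
Compare p-value to α:
0.132 ≥ 0.01
Decision: fail to reject H₀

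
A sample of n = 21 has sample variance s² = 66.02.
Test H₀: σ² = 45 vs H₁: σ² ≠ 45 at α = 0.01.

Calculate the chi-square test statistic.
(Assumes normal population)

df = n - 1 = 20
χ² = (n-1)s²/σ₀² = 20×66.02/45 = 29.3422
Critical values: χ²_{0.995,20} = 7.434, χ²_{0.005,20} = 39.997
Rejection region: χ² < 7.434 or χ² > 39.997
Decision: fail to reject H₀

Answer: χ² = 29.3422, fail to reject H₀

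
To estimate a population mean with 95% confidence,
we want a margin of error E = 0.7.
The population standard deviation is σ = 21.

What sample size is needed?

Answer: n = 3458

Derivation:
z_0.025 = 1.960
n = (z×σ/E)² = (1.960×21/0.7)²
n = 3457.4400
Round up: n = 3458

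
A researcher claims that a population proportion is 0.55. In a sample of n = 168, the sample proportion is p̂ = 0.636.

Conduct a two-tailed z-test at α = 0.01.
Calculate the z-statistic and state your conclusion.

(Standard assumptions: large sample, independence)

Answer: z = 2.2406, fail to reject H₀

Derivation:
H₀: p = 0.55, H₁: p ≠ 0.55
Standard error: SE = √(p₀(1-p₀)/n) = √(0.55×0.45/168) = 0.038382
z-statistic: z = (p̂ - p₀)/SE = (0.636 - 0.55)/0.038382 = 2.2406
Critical value: z_0.005 = ±2.576
p-value = 0.0251
Decision: fail to reject H₀ at α = 0.01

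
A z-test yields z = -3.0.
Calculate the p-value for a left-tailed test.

For z = -3.0:
p = P(Z < -3.0) = Φ(-3.0) = 0.0013

Answer: p-value ≈ 0.0013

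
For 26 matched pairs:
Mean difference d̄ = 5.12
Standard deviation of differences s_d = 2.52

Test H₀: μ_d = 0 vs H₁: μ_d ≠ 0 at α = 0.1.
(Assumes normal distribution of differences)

Answer: t = 10.3602, reject H₀

Derivation:
df = n - 1 = 25
SE = s_d/√n = 2.52/√26 = 0.4942
t = d̄/SE = 5.12/0.4942 = 10.3602
Critical value: t_{0.05,25} = ±1.708
p-value < 0.0001
Decision: reject H₀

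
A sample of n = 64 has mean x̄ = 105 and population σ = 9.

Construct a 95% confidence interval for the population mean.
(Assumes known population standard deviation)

Answer: (102.7950, 107.2050)

Derivation:
Confidence level: 95%, α = 0.05
z_0.025 = 1.960
SE = σ/√n = 9/√64 = 1.1250
Margin of error = 1.960 × 1.1250 = 2.2050
CI: x̄ ± margin = 105 ± 2.2050
CI: (102.7950, 107.2050)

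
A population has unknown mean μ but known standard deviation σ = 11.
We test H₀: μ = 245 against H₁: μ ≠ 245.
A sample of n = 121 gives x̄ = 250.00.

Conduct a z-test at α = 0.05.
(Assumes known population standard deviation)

Standard error: SE = σ/√n = 11/√121 = 1.0000
z-statistic: z = (x̄ - μ₀)/SE = (250.00 - 245)/1.0000 = 5.0000
Critical value: ±1.960
p-value < 0.0001
Decision: reject H₀

Answer: z = 5.0000, reject H₀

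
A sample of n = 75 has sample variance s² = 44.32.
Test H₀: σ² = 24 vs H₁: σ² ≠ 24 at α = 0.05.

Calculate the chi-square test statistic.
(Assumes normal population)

df = n - 1 = 74
χ² = (n-1)s²/σ₀² = 74×44.32/24 = 136.6533
Critical values: χ²_{0.975,74} = 52.103, χ²_{0.025,74} = 99.678
Rejection region: χ² < 52.103 or χ² > 99.678
Decision: reject H₀

Answer: χ² = 136.6533, reject H₀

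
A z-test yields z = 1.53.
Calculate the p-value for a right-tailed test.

Answer: p-value ≈ 0.0630

Derivation:
For z = 1.53:
p = P(Z > 1.53) = 1 - Φ(1.53) = 0.0630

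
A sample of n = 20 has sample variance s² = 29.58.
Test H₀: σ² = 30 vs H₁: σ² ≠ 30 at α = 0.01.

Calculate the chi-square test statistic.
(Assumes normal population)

Answer: χ² = 18.7340, fail to reject H₀

Derivation:
df = n - 1 = 19
χ² = (n-1)s²/σ₀² = 19×29.58/30 = 18.7340
Critical values: χ²_{0.995,19} = 6.844, χ²_{0.005,19} = 38.582
Rejection region: χ² < 6.844 or χ² > 38.582
Decision: fail to reject H₀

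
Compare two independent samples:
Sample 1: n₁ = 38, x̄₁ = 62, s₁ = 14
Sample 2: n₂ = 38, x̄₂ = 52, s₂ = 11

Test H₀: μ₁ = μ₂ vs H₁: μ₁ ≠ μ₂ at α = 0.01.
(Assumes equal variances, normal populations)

Pooled variance: s²_p = [37×14² + 37×11²]/(74) = 158.5000
s_p = 12.5897
SE = s_p×√(1/n₁ + 1/n₂) = 12.5897×√(1/38 + 1/38) = 2.8883
t = (x̄₁ - x̄₂)/SE = (62 - 52)/2.8883 = 3.4622
df = 74, t-critical = ±2.644
Decision: reject H₀

Answer: t = 3.4622, reject H₀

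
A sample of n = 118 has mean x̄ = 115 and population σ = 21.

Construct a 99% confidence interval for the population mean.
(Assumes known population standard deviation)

Confidence level: 99%, α = 0.01
z_0.005 = 2.576
SE = σ/√n = 21/√118 = 1.9332
Margin of error = 2.576 × 1.9332 = 4.9799
CI: x̄ ± margin = 115 ± 4.9799
CI: (110.0201, 119.9799)

Answer: (110.0201, 119.9799)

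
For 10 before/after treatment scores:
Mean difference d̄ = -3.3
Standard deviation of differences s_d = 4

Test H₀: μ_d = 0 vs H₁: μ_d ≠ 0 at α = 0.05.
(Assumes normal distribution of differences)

df = n - 1 = 9
SE = s_d/√n = 4/√10 = 1.2649
t = d̄/SE = -3.3/1.2649 = -2.6089
Critical value: t_{0.025,9} = ±2.262
p-value ≈ 0.0283
Decision: reject H₀

Answer: t = -2.6089, reject H₀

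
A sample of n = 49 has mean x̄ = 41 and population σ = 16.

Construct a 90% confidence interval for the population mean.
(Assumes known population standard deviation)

Answer: (37.2400, 44.7600)

Derivation:
Confidence level: 90%, α = 0.1
z_0.05 = 1.645
SE = σ/√n = 16/√49 = 2.2857
Margin of error = 1.645 × 2.2857 = 3.7600
CI: x̄ ± margin = 41 ± 3.7600
CI: (37.2400, 44.7600)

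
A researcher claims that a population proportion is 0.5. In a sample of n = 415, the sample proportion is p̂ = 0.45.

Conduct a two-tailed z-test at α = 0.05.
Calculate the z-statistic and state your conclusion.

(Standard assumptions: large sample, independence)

Answer: z = -2.0372, reject H₀

Derivation:
H₀: p = 0.5, H₁: p ≠ 0.5
Standard error: SE = √(p₀(1-p₀)/n) = √(0.5×0.5/415) = 0.024544
z-statistic: z = (p̂ - p₀)/SE = (0.45 - 0.5)/0.024544 = -2.0372
Critical value: z_0.025 = ±1.960
p-value = 0.0416
Decision: reject H₀ at α = 0.05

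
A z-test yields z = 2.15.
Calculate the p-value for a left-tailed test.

Answer: p-value ≈ 0.9842

Derivation:
For z = 2.15:
p = P(Z < 2.15) = Φ(2.15) = 0.9842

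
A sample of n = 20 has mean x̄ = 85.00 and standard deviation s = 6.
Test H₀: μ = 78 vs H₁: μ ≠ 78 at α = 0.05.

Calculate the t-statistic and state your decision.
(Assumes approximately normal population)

df = n - 1 = 19
SE = s/√n = 6/√20 = 1.3416
t = (x̄ - μ₀)/SE = (85.00 - 78)/1.3416 = 5.2177
Critical value: t_{0.025,19} = ±2.093
p-value < 0.0001
Decision: reject H₀

Answer: t = 5.2177, reject H₀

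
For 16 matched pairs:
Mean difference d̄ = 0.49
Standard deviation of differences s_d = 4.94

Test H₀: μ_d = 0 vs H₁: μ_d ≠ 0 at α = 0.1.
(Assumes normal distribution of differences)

Answer: t = 0.3968, fail to reject H₀

Derivation:
df = n - 1 = 15
SE = s_d/√n = 4.94/√16 = 1.2350
t = d̄/SE = 0.49/1.2350 = 0.3968
Critical value: t_{0.05,15} = ±1.753
p-value ≈ 0.6971
Decision: fail to reject H₀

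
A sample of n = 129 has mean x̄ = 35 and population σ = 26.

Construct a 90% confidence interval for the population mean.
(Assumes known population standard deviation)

Answer: (31.2343, 38.7657)

Derivation:
Confidence level: 90%, α = 0.1
z_0.05 = 1.645
SE = σ/√n = 26/√129 = 2.2892
Margin of error = 1.645 × 2.2892 = 3.7657
CI: x̄ ± margin = 35 ± 3.7657
CI: (31.2343, 38.7657)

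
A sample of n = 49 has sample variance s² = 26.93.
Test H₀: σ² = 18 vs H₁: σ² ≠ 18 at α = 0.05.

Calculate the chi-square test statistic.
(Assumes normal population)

df = n - 1 = 48
χ² = (n-1)s²/σ₀² = 48×26.93/18 = 71.8133
Critical values: χ²_{0.975,48} = 30.755, χ²_{0.025,48} = 69.023
Rejection region: χ² < 30.755 or χ² > 69.023
Decision: reject H₀

Answer: χ² = 71.8133, reject H₀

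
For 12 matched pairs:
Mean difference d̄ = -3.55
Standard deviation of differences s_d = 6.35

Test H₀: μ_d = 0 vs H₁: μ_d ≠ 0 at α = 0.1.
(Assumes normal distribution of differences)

df = n - 1 = 11
SE = s_d/√n = 6.35/√12 = 1.8331
t = d̄/SE = -3.55/1.8331 = -1.9366
Critical value: t_{0.05,11} = ±1.796
p-value ≈ 0.0789
Decision: reject H₀

Answer: t = -1.9366, reject H₀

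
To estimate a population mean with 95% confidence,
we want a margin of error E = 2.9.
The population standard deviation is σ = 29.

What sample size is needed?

Answer: n = 385

Derivation:
z_0.025 = 1.960
n = (z×σ/E)² = (1.960×29/2.9)²
n = 384.1600
Round up: n = 385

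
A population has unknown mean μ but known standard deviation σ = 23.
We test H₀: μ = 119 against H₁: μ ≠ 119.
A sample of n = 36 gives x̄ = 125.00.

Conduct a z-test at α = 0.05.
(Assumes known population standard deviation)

Standard error: SE = σ/√n = 23/√36 = 3.8333
z-statistic: z = (x̄ - μ₀)/SE = (125.00 - 119)/3.8333 = 1.5652
Critical value: ±1.960
p-value = 0.1175
Decision: fail to reject H₀

Answer: z = 1.5652, fail to reject H₀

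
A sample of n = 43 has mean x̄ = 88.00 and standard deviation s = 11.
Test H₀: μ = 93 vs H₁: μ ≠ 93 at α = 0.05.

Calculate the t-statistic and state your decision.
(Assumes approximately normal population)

Answer: t = -2.9806, reject H₀

Derivation:
df = n - 1 = 42
SE = s/√n = 11/√43 = 1.6775
t = (x̄ - μ₀)/SE = (88.00 - 93)/1.6775 = -2.9806
Critical value: t_{0.025,42} = ±2.018
p-value ≈ 0.0048
Decision: reject H₀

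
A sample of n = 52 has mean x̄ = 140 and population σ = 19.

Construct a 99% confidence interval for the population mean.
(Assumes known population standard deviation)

Answer: (133.2128, 146.7872)

Derivation:
Confidence level: 99%, α = 0.01
z_0.005 = 2.576
SE = σ/√n = 19/√52 = 2.6348
Margin of error = 2.576 × 2.6348 = 6.7872
CI: x̄ ± margin = 140 ± 6.7872
CI: (133.2128, 146.7872)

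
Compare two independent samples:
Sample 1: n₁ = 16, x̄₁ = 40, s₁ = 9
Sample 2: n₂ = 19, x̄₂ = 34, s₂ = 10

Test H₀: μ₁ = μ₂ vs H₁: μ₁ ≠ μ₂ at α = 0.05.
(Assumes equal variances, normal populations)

Answer: t = 1.8500, fail to reject H₀

Derivation:
Pooled variance: s²_p = [15×9² + 18×10²]/(33) = 91.3636
s_p = 9.5584
SE = s_p×√(1/n₁ + 1/n₂) = 9.5584×√(1/16 + 1/19) = 3.2433
t = (x̄₁ - x̄₂)/SE = (40 - 34)/3.2433 = 1.8500
df = 33, t-critical = ±2.035
Decision: fail to reject H₀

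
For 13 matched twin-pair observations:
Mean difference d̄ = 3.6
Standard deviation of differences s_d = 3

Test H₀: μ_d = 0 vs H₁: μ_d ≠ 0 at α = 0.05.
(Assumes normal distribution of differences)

df = n - 1 = 12
SE = s_d/√n = 3/√13 = 0.8321
t = d̄/SE = 3.6/0.8321 = 4.3264
Critical value: t_{0.025,12} = ±2.179
p-value ≈ 0.0010
Decision: reject H₀

Answer: t = 4.3264, reject H₀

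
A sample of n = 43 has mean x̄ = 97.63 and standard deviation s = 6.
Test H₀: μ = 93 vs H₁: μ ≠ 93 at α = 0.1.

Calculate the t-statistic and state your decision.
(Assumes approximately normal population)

Answer: t = 5.0601, reject H₀

Derivation:
df = n - 1 = 42
SE = s/√n = 6/√43 = 0.9150
t = (x̄ - μ₀)/SE = (97.63 - 93)/0.9150 = 5.0601
Critical value: t_{0.05,42} = ±1.682
p-value < 0.0001
Decision: reject H₀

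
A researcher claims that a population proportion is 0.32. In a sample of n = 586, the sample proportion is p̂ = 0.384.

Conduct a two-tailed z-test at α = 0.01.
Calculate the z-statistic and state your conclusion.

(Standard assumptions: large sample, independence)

Answer: z = 3.3212, reject H₀

Derivation:
H₀: p = 0.32, H₁: p ≠ 0.32
Standard error: SE = √(p₀(1-p₀)/n) = √(0.32×0.68/586) = 0.019270
z-statistic: z = (p̂ - p₀)/SE = (0.384 - 0.32)/0.019270 = 3.3212
Critical value: z_0.005 = ±2.576
p-value = 0.0009
Decision: reject H₀ at α = 0.01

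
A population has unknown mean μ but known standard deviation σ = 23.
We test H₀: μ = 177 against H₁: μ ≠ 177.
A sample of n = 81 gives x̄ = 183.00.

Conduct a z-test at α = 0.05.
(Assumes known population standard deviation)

Standard error: SE = σ/√n = 23/√81 = 2.5556
z-statistic: z = (x̄ - μ₀)/SE = (183.00 - 177)/2.5556 = 2.3478
Critical value: ±1.960
p-value = 0.0189
Decision: reject H₀

Answer: z = 2.3478, reject H₀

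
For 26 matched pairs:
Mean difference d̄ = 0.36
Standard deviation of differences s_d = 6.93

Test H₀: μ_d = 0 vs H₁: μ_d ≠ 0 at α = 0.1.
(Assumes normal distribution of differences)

df = n - 1 = 25
SE = s_d/√n = 6.93/√26 = 1.3591
t = d̄/SE = 0.36/1.3591 = 0.2649
Critical value: t_{0.05,25} = ±1.708
p-value ≈ 0.7933
Decision: fail to reject H₀

Answer: t = 0.2649, fail to reject H₀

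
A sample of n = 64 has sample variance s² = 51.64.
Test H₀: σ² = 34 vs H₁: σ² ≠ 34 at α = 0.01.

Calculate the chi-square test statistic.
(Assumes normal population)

df = n - 1 = 63
χ² = (n-1)s²/σ₀² = 63×51.64/34 = 95.6859
Critical values: χ²_{0.995,63} = 37.838, χ²_{0.005,63} = 95.649
Rejection region: χ² < 37.838 or χ² > 95.649
Decision: reject H₀

Answer: χ² = 95.6859, reject H₀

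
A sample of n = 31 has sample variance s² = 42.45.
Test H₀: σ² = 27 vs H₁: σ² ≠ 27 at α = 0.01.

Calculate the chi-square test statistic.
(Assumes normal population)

df = n - 1 = 30
χ² = (n-1)s²/σ₀² = 30×42.45/27 = 47.1667
Critical values: χ²_{0.995,30} = 13.787, χ²_{0.005,30} = 53.672
Rejection region: χ² < 13.787 or χ² > 53.672
Decision: fail to reject H₀

Answer: χ² = 47.1667, fail to reject H₀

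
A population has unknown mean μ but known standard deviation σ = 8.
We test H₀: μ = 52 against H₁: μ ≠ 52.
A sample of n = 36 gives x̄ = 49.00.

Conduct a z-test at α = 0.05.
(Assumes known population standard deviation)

Answer: z = -2.2501, reject H₀

Derivation:
Standard error: SE = σ/√n = 8/√36 = 1.3333
z-statistic: z = (x̄ - μ₀)/SE = (49.00 - 52)/1.3333 = -2.2501
Critical value: ±1.960
p-value = 0.0244
Decision: reject H₀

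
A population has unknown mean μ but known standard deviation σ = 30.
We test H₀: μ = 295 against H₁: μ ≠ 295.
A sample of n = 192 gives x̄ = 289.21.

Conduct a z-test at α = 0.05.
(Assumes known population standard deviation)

Standard error: SE = σ/√n = 30/√192 = 2.1651
z-statistic: z = (x̄ - μ₀)/SE = (289.21 - 295)/2.1651 = -2.6742
Critical value: ±1.960
p-value = 0.0075
Decision: reject H₀

Answer: z = -2.6742, reject H₀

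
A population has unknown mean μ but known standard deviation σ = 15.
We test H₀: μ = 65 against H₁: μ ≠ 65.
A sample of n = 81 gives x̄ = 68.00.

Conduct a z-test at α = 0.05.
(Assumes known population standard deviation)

Standard error: SE = σ/√n = 15/√81 = 1.6667
z-statistic: z = (x̄ - μ₀)/SE = (68.00 - 65)/1.6667 = 1.8000
Critical value: ±1.960
p-value = 0.0719
Decision: fail to reject H₀

Answer: z = 1.8000, fail to reject H₀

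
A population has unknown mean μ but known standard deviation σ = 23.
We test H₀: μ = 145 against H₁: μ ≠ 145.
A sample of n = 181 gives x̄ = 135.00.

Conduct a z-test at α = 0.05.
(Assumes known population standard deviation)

Answer: z = -5.8493, reject H₀

Derivation:
Standard error: SE = σ/√n = 23/√181 = 1.7096
z-statistic: z = (x̄ - μ₀)/SE = (135.00 - 145)/1.7096 = -5.8493
Critical value: ±1.960
p-value < 0.0001
Decision: reject H₀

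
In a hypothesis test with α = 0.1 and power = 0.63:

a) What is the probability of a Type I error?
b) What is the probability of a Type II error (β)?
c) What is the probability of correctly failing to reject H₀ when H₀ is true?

Answer: a) 0.1, b) 0.37, c) 0.9

Derivation:
a) Type I error probability = α = 0.1
b) Power = P(reject H₀ | H₁ true) = 1 - β = 0.63, so Type II error probability = β = 1 - Power = 0.37
c) P(fail to reject H₀ | H₀ true) = 1 - α = 0.9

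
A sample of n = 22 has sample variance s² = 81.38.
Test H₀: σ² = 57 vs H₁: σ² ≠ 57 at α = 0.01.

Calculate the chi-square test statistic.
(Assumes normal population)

Answer: χ² = 29.9821, fail to reject H₀

Derivation:
df = n - 1 = 21
χ² = (n-1)s²/σ₀² = 21×81.38/57 = 29.9821
Critical values: χ²_{0.995,21} = 8.034, χ²_{0.005,21} = 41.401
Rejection region: χ² < 8.034 or χ² > 41.401
Decision: fail to reject H₀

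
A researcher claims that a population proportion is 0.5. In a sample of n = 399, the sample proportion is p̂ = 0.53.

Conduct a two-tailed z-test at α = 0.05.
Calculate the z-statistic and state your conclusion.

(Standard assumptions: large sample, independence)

Answer: z = 1.1985, fail to reject H₀

Derivation:
H₀: p = 0.5, H₁: p ≠ 0.5
Standard error: SE = √(p₀(1-p₀)/n) = √(0.5×0.5/399) = 0.025031
z-statistic: z = (p̂ - p₀)/SE = (0.53 - 0.5)/0.025031 = 1.1985
Critical value: z_0.025 = ±1.960
p-value = 0.2307
Decision: fail to reject H₀ at α = 0.05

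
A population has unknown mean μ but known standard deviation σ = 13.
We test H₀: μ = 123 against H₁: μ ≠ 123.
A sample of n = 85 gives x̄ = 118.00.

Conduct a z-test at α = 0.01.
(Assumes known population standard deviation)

Standard error: SE = σ/√n = 13/√85 = 1.4100
z-statistic: z = (x̄ - μ₀)/SE = (118.00 - 123)/1.4100 = -3.5461
Critical value: ±2.576
p-value = 0.0004
Decision: reject H₀

Answer: z = -3.5461, reject H₀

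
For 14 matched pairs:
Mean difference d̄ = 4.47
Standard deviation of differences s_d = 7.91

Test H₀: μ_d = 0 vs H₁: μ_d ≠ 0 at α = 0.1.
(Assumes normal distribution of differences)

Answer: t = 2.1145, reject H₀

Derivation:
df = n - 1 = 13
SE = s_d/√n = 7.91/√14 = 2.1140
t = d̄/SE = 4.47/2.1140 = 2.1145
Critical value: t_{0.05,13} = ±1.771
p-value ≈ 0.0544
Decision: reject H₀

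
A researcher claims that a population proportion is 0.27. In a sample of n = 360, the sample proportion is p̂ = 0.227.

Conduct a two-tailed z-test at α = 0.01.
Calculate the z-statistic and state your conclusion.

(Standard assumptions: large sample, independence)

Answer: z = -1.8377, fail to reject H₀

Derivation:
H₀: p = 0.27, H₁: p ≠ 0.27
Standard error: SE = √(p₀(1-p₀)/n) = √(0.27×0.73/360) = 0.023399
z-statistic: z = (p̂ - p₀)/SE = (0.227 - 0.27)/0.023399 = -1.8377
Critical value: z_0.005 = ±2.576
p-value = 0.0661
Decision: fail to reject H₀ at α = 0.01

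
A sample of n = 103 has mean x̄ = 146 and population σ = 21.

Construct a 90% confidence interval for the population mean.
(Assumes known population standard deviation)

Answer: (142.5962, 149.4038)

Derivation:
Confidence level: 90%, α = 0.1
z_0.05 = 1.645
SE = σ/√n = 21/√103 = 2.0692
Margin of error = 1.645 × 2.0692 = 3.4038
CI: x̄ ± margin = 146 ± 3.4038
CI: (142.5962, 149.4038)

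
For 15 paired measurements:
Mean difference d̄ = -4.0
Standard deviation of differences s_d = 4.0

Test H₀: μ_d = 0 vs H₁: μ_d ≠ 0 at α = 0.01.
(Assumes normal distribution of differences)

Answer: t = -3.8730, reject H₀

Derivation:
df = n - 1 = 14
SE = s_d/√n = 4.0/√15 = 1.0328
t = d̄/SE = -4.0/1.0328 = -3.8730
Critical value: t_{0.005,14} = ±2.977
p-value ≈ 0.0017
Decision: reject H₀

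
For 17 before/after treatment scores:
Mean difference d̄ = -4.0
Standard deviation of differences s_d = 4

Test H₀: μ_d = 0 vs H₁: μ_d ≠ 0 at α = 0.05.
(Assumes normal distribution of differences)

Answer: t = -4.1233, reject H₀

Derivation:
df = n - 1 = 16
SE = s_d/√n = 4/√17 = 0.9701
t = d̄/SE = -4.0/0.9701 = -4.1233
Critical value: t_{0.025,16} = ±2.120
p-value ≈ 0.0008
Decision: reject H₀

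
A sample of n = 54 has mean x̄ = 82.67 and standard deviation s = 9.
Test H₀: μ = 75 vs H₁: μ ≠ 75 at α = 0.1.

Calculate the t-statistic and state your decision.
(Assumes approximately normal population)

df = n - 1 = 53
SE = s/√n = 9/√54 = 1.2247
t = (x̄ - μ₀)/SE = (82.67 - 75)/1.2247 = 6.2628
Critical value: t_{0.05,53} = ±1.674
p-value < 0.0001
Decision: reject H₀

Answer: t = 6.2628, reject H₀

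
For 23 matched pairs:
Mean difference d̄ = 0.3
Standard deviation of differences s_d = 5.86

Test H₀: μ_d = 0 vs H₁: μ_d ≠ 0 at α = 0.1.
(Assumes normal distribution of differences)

Answer: t = 0.2455, fail to reject H₀

Derivation:
df = n - 1 = 22
SE = s_d/√n = 5.86/√23 = 1.2219
t = d̄/SE = 0.3/1.2219 = 0.2455
Critical value: t_{0.05,22} = ±1.717
p-value ≈ 0.8083
Decision: fail to reject H₀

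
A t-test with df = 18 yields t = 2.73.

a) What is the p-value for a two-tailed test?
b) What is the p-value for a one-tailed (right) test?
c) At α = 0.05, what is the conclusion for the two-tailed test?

Using t-distribution with df = 18:
a) Two-tailed: p = 2×P(T > 2.73) = 0.0137
b) One-tailed: p = P(T > 2.73) = 0.0069
c) 0.0137 < 0.05, reject H₀

Answer: a) 0.0137, b) 0.0069, c) reject H₀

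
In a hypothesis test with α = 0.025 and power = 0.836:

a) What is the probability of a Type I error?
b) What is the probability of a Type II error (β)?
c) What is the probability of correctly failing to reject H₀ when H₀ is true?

a) Type I error probability = α = 0.025
b) Power = P(reject H₀ | H₁ true) = 1 - β = 0.836, so Type II error probability = β = 1 - Power = 0.164
c) P(fail to reject H₀ | H₀ true) = 1 - α = 0.975

Answer: a) 0.025, b) 0.164, c) 0.975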